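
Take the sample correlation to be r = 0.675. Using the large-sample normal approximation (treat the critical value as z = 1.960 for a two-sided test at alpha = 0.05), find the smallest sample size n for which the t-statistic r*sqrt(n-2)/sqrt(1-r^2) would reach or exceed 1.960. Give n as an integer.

7

r√(n−2)/√(1−r²) ≥ 1.960  ⇔  n−2 ≥ (1.960)²·(1−r²)/r²
(1−r²)/r² = (1−0.455625)/0.455625 = 1.1948
n ≥ 2 + 3.8416·1.1948 = 2 + 4.5899 = 6.5899
⌈6.5899⌉ = 7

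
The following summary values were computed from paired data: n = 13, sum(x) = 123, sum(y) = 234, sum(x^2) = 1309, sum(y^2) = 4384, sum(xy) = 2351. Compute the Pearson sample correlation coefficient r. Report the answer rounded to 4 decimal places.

Numerator: nΣxy − (Σx)(Σy) = 13·2351 − (123)(234) = 1781
Denominator: √[(nΣx²−(Σx)²)(nΣy²−(Σy)²)]
  nΣx²−(Σx)² = 13·1309 − 15129 = 1888;  nΣy²−(Σy)² = 13·4384 − 54756 = 2236
  √(1888·2236) = √4221568 = 2054.6455
r = 1781 / 2054.6455 = 0.8668

0.8668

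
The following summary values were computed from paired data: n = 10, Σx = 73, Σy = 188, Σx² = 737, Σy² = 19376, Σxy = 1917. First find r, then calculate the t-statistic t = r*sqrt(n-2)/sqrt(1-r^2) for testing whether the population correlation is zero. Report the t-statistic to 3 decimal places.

0.899

Numerator: nΣxy − (Σx)(Σy) = 10·1917 − (73)(188) = 5446
Denominator: √[(nΣx²−(Σx)²)(nΣy²−(Σy)²)]
  nΣx²−(Σx)² = 10·737 − 5329 = 2041;  nΣy²−(Σy)² = 10·19376 − 35344 = 158416
  √(2041·158416) = √323327056 = 17981.2974
r = 5446 / 17981.2974 = 0.3029
t = r·√(n−2)/√(1−r²) = 0.3029·√8 / √(1−0.091748) = 0.856731 / 0.953023 = 0.899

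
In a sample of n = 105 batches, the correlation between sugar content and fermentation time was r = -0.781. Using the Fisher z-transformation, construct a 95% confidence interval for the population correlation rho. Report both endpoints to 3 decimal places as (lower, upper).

Fisher z: z_r = atanh(r) = ½·ln((1+(-0.781))/(1−(-0.781))) = -1.047929
SE(z) = 1/√(n−3) = 1/√102 = 0.099015
95% ⇒ z* = 1.960; margin = 1.960·0.099015 = 0.194069
CI on z-scale: (-1.241998, -0.853860)
Back-transform: tanh(-1.241998) = -0.846024, tanh(-0.853860) = -0.693081

(-0.846, -0.693)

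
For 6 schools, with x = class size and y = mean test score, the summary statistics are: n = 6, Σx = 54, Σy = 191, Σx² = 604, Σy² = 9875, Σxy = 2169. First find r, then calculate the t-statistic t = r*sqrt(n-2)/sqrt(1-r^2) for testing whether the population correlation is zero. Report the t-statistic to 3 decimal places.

1.817

S_xy = nΣxy − ΣxΣy = 6·2169 − 54·191 = 13014 − 10314 = 2700
S_xx = nΣx² − (Σx)² = 6·604 − 54² = 3624 − 2916 = 708
S_yy = nΣy² − (Σy)² = 6·9875 − 191² = 59250 − 36481 = 22769
r = S_xy / √(S_xx·S_yy) = 2700 / √(708·22769) = 2700 / √16120452 = 2700 / 4015.0283 = 0.6725
t = r·√(n−2)/√(1−r²) = 0.6725·√4 / √(1−0.452256) = 1.345000 / 0.740097 = 1.817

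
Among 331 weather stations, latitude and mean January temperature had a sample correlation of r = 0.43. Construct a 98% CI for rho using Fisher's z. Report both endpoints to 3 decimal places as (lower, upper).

(0.320, 0.529)

Fisher z: z_r = atanh(r) = ½·ln((1+0.43)/(1−0.43)) = 0.459897
SE(z) = 1/√(n−3) = 1/√328 = 0.055216
98% ⇒ z* = 2.326; margin = 2.326·0.055216 = 0.128432
CI on z-scale: (0.331465, 0.588329)
Back-transform: tanh(0.331465) = 0.319837, tanh(0.588329) = 0.528693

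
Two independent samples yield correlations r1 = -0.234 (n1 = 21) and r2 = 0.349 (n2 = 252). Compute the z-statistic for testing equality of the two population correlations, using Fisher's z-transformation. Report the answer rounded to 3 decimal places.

-2.469

Fisher z-transforms: z1 = atanh(-0.234) = -0.238417, z2 = atanh(0.349) = 0.364305; difference d = -0.602722
Var(d) = 1/18 + 1/249 = 0.0555556 + 0.0040161 = 0.0595717
z = d/√Var(d) = -0.602722 / √0.0595717 = -0.602722 / 0.244073 = -2.469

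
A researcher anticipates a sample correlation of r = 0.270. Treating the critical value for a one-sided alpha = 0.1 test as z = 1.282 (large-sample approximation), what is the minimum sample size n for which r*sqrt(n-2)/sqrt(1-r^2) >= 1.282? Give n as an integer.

Need r·√(n−2)/√(1−r²) ≥ 1.282
√(n−2) ≥ 1.282·√(1−0.072900) / 0.270 = 1.282·0.962860 / 0.270 = 4.5718
n−2 ≥ 20.9014  ⇒  n ≥ 22.9014
Smallest integer n = 23

23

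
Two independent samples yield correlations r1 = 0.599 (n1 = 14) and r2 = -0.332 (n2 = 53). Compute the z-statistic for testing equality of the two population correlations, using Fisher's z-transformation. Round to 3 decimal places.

z1 = atanh(0.599) = 0.691586,  z2 = atanh(-0.332) = -0.345074
SE = √(1/(n1−3) + 1/(n2−3)) = √(1/11 + 1/50) = √(0.0909091 + 0.0200000) = √0.1109091 = 0.333030
z = (z1 − z2)/SE = (0.691586 − (-0.345074)) / 0.333030 = 1.036660 / 0.333030 = 3.113

3.113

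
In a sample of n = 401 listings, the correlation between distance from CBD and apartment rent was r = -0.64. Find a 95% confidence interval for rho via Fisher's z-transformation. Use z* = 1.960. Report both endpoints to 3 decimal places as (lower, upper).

z_r = atanh(-0.64) = -0.758174;  SE = 1/√(n−3) = 1/√398 = 0.050125
z-limits: -0.758174 ± 1.960·0.050125 = -0.758174 ± 0.098245 = [-0.856419, -0.659929]
ρ-limits: (tanh -0.856419, tanh -0.659929) = (-0.694, -0.578)

(-0.694, -0.578)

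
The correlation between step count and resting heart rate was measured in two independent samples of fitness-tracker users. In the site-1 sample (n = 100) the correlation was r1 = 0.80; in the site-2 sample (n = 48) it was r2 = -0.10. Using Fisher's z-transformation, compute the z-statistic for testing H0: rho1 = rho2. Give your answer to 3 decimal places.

6.647

Fisher z-transforms: z1 = atanh(0.80) = 1.098612, z2 = atanh(-0.10) = -0.100335; difference d = 1.198947
Var(d) = 1/97 + 1/45 = 0.0103093 + 0.0222222 = 0.0325315
z = d/√Var(d) = 1.198947 / √0.0325315 = 1.198947 / 0.180365 = 6.647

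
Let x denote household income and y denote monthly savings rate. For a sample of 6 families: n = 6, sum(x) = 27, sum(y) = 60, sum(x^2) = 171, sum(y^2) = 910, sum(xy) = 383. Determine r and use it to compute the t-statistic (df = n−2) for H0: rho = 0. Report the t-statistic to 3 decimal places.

4.453

S_xy = nΣxy − ΣxΣy = 6·383 − 27·60 = 2298 − 1620 = 678
S_xx = nΣx² − (Σx)² = 6·171 − 27² = 1026 − 729 = 297
S_yy = nΣy² − (Σy)² = 6·910 − 60² = 5460 − 3600 = 1860
r = S_xy / √(S_xx·S_yy) = 678 / √(297·1860) = 678 / √552420 = 678 / 743.2496 = 0.9122
t = r·√(n−2)/√(1−r²) = 0.9122·√4 / √(1−0.832109) = 1.824400 / 0.409745 = 4.453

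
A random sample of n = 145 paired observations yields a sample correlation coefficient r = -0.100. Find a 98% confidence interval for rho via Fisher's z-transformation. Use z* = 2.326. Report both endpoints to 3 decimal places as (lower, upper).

(-0.287, 0.095)

z_r = atanh(-0.100) = -0.100335;  SE = 1/√(n−3) = 1/√142 = 0.083918
z-limits: -0.100335 ± 2.326·0.083918 = -0.100335 ± 0.195193 = [-0.295528, 0.094858]
ρ-limits: (tanh -0.295528, tanh 0.094858) = (-0.287, 0.095)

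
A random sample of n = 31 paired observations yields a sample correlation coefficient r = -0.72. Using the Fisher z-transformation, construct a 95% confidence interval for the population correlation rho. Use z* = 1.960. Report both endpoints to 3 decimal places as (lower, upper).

(-0.856, -0.491)

z_r = atanh(-0.72) = -0.907645;  SE = 1/√(n−3) = 1/√28 = 0.188982
z-limits: -0.907645 ± 1.960·0.188982 = -0.907645 ± 0.370405 = [-1.278050, -0.537240]
ρ-limits: (tanh -1.278050, tanh -0.537240) = (-0.856, -0.491)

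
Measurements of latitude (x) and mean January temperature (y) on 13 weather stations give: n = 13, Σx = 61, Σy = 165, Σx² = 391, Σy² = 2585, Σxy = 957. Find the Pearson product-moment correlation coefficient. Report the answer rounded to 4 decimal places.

Numerator: nΣxy − (Σx)(Σy) = 13·957 − (61)(165) = 2376
Denominator: √[(nΣx²−(Σx)²)(nΣy²−(Σy)²)]
  nΣx²−(Σx)² = 13·391 − 3721 = 1362;  nΣy²−(Σy)² = 13·2585 − 27225 = 6380
  √(1362·6380) = √8689560 = 2947.8060
r = 2376 / 2947.8060 = 0.8060

0.8060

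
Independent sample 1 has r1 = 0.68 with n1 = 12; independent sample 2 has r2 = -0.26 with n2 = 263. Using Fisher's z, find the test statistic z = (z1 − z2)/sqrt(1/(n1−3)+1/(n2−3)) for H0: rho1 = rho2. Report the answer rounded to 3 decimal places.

z1 = atanh(0.68) = 0.829114,  z2 = atanh(-0.26) = -0.266108
SE = √(1/(n1−3) + 1/(n2−3)) = √(1/9 + 1/260) = √(0.1111111 + 0.0038462) = √0.1149573 = 0.339054
z = (z1 − z2)/SE = (0.829114 − (-0.266108)) / 0.339054 = 1.095222 / 0.339054 = 3.230

3.230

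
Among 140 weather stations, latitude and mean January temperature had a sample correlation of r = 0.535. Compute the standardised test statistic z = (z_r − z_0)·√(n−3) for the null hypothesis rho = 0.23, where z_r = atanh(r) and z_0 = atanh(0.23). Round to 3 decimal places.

Fisher z: atanh(0.535) = 0.597124, atanh(0.23) = 0.234189
z = (z_r − z_0)·√(n−3) = (0.597124 − 0.234189)·√137 = 0.362935 · 11.704700 = 4.248

4.248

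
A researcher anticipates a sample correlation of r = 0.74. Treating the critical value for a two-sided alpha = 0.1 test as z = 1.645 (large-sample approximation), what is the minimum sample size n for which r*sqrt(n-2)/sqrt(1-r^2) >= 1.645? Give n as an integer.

5

Need r·√(n−2)/√(1−r²) ≥ 1.645
√(n−2) ≥ 1.645·√(1−0.5476) / 0.74 = 1.645·0.672607 / 0.74 = 1.4952
n−2 ≥ 2.2356  ⇒  n ≥ 4.2356
Smallest integer n = 5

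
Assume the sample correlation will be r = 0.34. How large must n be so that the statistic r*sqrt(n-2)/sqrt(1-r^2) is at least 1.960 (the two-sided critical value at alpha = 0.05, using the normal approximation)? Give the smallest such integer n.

32

Need r·√(n−2)/√(1−r²) ≥ 1.960
√(n−2) ≥ 1.960·√(1−0.1156) / 0.34 = 1.960·0.940425 / 0.34 = 5.4213
n−2 ≥ 29.3905  ⇒  n ≥ 31.3905
Smallest integer n = 32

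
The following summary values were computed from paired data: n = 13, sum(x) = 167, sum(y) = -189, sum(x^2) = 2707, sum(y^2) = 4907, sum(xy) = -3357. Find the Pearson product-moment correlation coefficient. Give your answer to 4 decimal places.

Numerator: nΣxy − (Σx)(Σy) = 13·(-3357) − (167)(-189) = -12078
Denominator: √[(nΣx²−(Σx)²)(nΣy²−(Σy)²)]
  nΣx²−(Σx)² = 13·2707 − 27889 = 7302;  nΣy²−(Σy)² = 13·4907 − 35721 = 28070
  √(7302·28070) = √204967140 = 14316.6735
r = -12078 / 14316.6735 = -0.8436

-0.8436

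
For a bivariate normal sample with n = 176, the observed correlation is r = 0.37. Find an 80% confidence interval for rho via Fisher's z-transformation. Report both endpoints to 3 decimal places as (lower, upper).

z_r = atanh(0.37) = 0.388423;  SE = 1/√(n−3) = 1/√173 = 0.076029
z-limits: 0.388423 ± 1.282·0.076029 = 0.388423 ± 0.097469 = [0.290954, 0.485892]
ρ-limits: (tanh 0.290954, tanh 0.485892) = (0.283, 0.451)

(0.283, 0.451)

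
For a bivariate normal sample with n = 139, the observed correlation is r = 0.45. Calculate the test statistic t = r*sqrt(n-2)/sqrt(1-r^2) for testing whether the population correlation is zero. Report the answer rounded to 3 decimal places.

5.898

1 − r² = 1 − 0.2025 = 0.7975;  √(1−r²) = 0.893029
√(n−2) = √137 = 11.704700
t = r·√(n−2)/√(1−r²) = 0.45 · 11.704700 / 0.893029 = 5.898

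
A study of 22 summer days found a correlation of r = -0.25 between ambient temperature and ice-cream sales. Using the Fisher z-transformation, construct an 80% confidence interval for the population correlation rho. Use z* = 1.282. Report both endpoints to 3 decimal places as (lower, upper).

(-0.500, 0.039)

z_r = atanh(-0.25) = -0.255413;  SE = 1/√(n−3) = 1/√19 = 0.229416
z-limits: -0.255413 ± 1.282·0.229416 = -0.255413 ± 0.294111 = [-0.549524, 0.038698]
ρ-limits: (tanh -0.549524, tanh 0.038698) = (-0.500, 0.039)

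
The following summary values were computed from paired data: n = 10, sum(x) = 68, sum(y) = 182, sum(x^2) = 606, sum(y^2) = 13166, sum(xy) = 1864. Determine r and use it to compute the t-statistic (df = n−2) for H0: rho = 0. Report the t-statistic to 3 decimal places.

S_xy = nΣxy − ΣxΣy = 10·1864 − 68·182 = 18640 − 12376 = 6264
S_xx = nΣx² − (Σx)² = 10·606 − 68² = 6060 − 4624 = 1436
S_yy = nΣy² − (Σy)² = 10·13166 − 182² = 131660 − 33124 = 98536
r = S_xy / √(S_xx·S_yy) = 6264 / √(1436·98536) = 6264 / √141497696 = 6264 / 11895.2804 = 0.5266
t = r·√(n−2)/√(1−r²) = 0.5266·√8 / √(1−0.277308) = 1.489450 / 0.850113 = 1.752

1.752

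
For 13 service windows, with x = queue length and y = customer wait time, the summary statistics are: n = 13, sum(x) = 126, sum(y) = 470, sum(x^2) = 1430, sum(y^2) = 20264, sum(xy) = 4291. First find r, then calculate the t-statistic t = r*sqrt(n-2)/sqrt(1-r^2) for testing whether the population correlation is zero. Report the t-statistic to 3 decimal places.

Numerator: nΣxy − (Σx)(Σy) = 13·4291 − (126)(470) = -3437
Denominator: √[(nΣx²−(Σx)²)(nΣy²−(Σy)²)]
  nΣx²−(Σx)² = 13·1430 − 15876 = 2714;  nΣy²−(Σy)² = 13·20264 − 220900 = 42532
  √(2714·42532) = √115431848 = 10743.9214
r = -3437 / 10743.9214 = -0.3199
t = r·√(n−2)/√(1−r²) = -0.3199·√11 / √(1−0.102336) = -1.060988 / 0.947451 = -1.120

-1.120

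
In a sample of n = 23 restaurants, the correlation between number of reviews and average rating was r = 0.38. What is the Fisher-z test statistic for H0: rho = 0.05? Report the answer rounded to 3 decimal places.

1.565

Fisher z: atanh(0.38) = 0.400060, atanh(0.05) = 0.050042
z = (z_r − z_0)·√(n−3) = (0.400060 − 0.050042)·√20 = 0.350018 · 4.472136 = 1.565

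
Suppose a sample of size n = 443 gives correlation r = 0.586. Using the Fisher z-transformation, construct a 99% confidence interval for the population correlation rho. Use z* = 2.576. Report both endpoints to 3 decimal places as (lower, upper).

z_r = atanh(0.586) = 0.671552;  SE = 1/√(n−3) = 1/√440 = 0.047673
z-limits: 0.671552 ± 2.576·0.047673 = 0.671552 ± 0.122806 = [0.548746, 0.794358]
ρ-limits: (tanh 0.548746, tanh 0.794358) = (0.500, 0.661)

(0.500, 0.661)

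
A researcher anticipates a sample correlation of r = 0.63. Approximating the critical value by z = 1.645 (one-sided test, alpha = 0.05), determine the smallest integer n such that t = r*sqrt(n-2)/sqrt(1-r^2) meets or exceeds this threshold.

7

Need r·√(n−2)/√(1−r²) ≥ 1.645
√(n−2) ≥ 1.645·√(1−0.3969) / 0.63 = 1.645·0.776595 / 0.63 = 2.0278
n−2 ≥ 4.1120  ⇒  n ≥ 6.1120
Smallest integer n = 7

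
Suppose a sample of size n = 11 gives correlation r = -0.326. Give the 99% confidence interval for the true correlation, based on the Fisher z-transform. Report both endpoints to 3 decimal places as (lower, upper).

Fisher z: z_r = atanh(r) = ½·ln((1+(-0.326))/(1−(-0.326))) = -0.338346
SE(z) = 1/√(n−3) = 1/√8 = 0.353553
99% ⇒ z* = 2.576; margin = 2.576·0.353553 = 0.910753
CI on z-scale: (-1.249099, 0.572407)
Back-transform: tanh(-1.249099) = -0.848031, tanh(0.572407) = 0.517125

(-0.848, 0.517)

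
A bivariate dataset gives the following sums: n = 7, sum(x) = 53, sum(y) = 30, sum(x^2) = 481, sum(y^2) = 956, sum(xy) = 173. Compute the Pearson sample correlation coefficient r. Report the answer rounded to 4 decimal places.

Numerator: nΣxy − (Σx)(Σy) = 7·173 − (53)(30) = -379
Denominator: √[(nΣx²−(Σx)²)(nΣy²−(Σy)²)]
  nΣx²−(Σx)² = 7·481 − 2809 = 558;  nΣy²−(Σy)² = 7·956 − 900 = 5792
  √(558·5792) = √3231936 = 1797.7586
r = -379 / 1797.7586 = -0.2108

-0.2108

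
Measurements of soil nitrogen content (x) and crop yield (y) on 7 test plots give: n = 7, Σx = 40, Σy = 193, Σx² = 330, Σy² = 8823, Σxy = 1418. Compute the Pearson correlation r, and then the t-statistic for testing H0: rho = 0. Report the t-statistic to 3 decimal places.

S_xy = nΣxy − ΣxΣy = 7·1418 − 40·193 = 9926 − 7720 = 2206
S_xx = nΣx² − (Σx)² = 7·330 − 40² = 2310 − 1600 = 710
S_yy = nΣy² − (Σy)² = 7·8823 − 193² = 61761 − 37249 = 24512
r = S_xy / √(S_xx·S_yy) = 2206 / √(710·24512) = 2206 / √17403520 = 2206 / 4171.7526 = 0.5288
t = r·√(n−2)/√(1−r²) = 0.5288·√5 / √(1−0.279629) = 1.182433 / 0.848747 = 1.393

1.393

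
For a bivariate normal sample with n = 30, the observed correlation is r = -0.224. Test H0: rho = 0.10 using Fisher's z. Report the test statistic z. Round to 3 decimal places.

z_r = atanh(-0.224) = -0.227863,  z_0 = atanh(0.10) = 0.100335
SE = 1/√(n−3) = 1/√27 = 0.192450
z = (z_r − z_0)/SE = (-0.227863 − 0.100335) / 0.192450 = -0.328198 / 0.192450 = -1.705

-1.705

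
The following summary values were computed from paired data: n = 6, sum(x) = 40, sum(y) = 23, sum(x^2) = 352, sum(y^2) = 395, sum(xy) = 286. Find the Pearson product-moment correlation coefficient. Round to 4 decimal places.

0.8199

S_xy = nΣxy − ΣxΣy = 6·286 − 40·23 = 1716 − 920 = 796
S_xx = nΣx² − (Σx)² = 6·352 − 40² = 2112 − 1600 = 512
S_yy = nΣy² − (Σy)² = 6·395 − 23² = 2370 − 529 = 1841
r = S_xy / √(S_xx·S_yy) = 796 / √(512·1841) = 796 / √942592 = 796 / 970.8718 = 0.8199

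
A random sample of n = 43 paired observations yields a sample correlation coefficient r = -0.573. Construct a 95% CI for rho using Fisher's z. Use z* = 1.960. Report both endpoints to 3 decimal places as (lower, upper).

z_r = atanh(-0.573) = -0.651978;  SE = 1/√(n−3) = 1/√40 = 0.158114
z-limits: -0.651978 ± 1.960·0.158114 = -0.651978 ± 0.309903 = [-0.961881, -0.342075]
ρ-limits: (tanh -0.961881, tanh -0.342075) = (-0.745, -0.329)

(-0.745, -0.329)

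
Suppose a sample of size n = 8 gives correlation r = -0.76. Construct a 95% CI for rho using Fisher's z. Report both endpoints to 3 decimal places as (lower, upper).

(-0.954, -0.119)

Fisher z: z_r = atanh(r) = ½·ln((1+(-0.76))/(1−(-0.76))) = -0.996215
SE(z) = 1/√(n−3) = 1/√5 = 0.447214
95% ⇒ z* = 1.960; margin = 1.960·0.447214 = 0.876539
CI on z-scale: (-1.872754, -0.119676)
Back-transform: tanh(-1.872754) = -0.953843, tanh(-0.119676) = -0.119108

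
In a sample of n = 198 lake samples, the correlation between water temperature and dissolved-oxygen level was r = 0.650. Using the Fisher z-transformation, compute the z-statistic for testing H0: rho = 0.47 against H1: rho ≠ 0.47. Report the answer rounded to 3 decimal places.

z_r = atanh(0.650) = 0.775299,  z_0 = atanh(0.47) = 0.510070
SE = 1/√(n−3) = 1/√195 = 0.071611
z = (z_r − z_0)/SE = (0.775299 − 0.510070) / 0.071611 = 0.265229 / 0.071611 = 3.704

3.704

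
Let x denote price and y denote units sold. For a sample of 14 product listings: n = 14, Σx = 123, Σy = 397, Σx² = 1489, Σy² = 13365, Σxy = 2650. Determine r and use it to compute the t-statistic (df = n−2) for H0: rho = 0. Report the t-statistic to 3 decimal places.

S_xy = nΣxy − ΣxΣy = 14·2650 − 123·397 = 37100 − 48831 = -11731
S_xx = nΣx² − (Σx)² = 14·1489 − 123² = 20846 − 15129 = 5717
S_yy = nΣy² − (Σy)² = 14·13365 − 397² = 187110 − 157609 = 29501
r = S_xy / √(S_xx·S_yy) = -11731 / √(5717·29501) = -11731 / √168657217 = -11731 / 12986.8093 = -0.9033
t = r·√(n−2)/√(1−r²) = -0.9033·√12 / √(1−0.815951) = -3.129123 / 0.429009 = -7.294

-7.294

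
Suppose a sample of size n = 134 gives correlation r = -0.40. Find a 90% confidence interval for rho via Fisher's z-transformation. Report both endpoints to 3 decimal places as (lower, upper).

z_r = atanh(-0.40) = -0.423649;  SE = 1/√(n−3) = 1/√131 = 0.087370
z-limits: -0.423649 ± 1.645·0.087370 = -0.423649 ± 0.143724 = [-0.567373, -0.279925]
ρ-limits: (tanh -0.567373, tanh -0.279925) = (-0.513, -0.273)

(-0.513, -0.273)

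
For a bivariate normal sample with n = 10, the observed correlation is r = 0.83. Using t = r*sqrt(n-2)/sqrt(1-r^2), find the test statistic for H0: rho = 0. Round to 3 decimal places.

4.209

1 − r² = 1 − 0.6889 = 0.3111;  √(1−r²) = 0.557763
√(n−2) = √8 = 2.828427
t = r·√(n−2)/√(1−r²) = 0.83 · 2.828427 / 0.557763 = 4.209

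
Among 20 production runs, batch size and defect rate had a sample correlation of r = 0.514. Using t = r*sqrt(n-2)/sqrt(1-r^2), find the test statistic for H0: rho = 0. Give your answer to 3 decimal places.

t = r·√(n−2) / √(1−r²) with r = 0.514, n = 20
  = 0.514·√18 / √(1 − 0.264196)
  = 0.514·4.242641 / 0.857790
  = 2.180717 / 0.857790 = 2.542

2.542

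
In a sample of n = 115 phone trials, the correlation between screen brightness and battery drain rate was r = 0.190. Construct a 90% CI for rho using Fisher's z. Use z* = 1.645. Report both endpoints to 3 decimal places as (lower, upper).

(0.037, 0.334)

Fisher z: z_r = atanh(r) = ½·ln((1+0.190)/(1−0.190)) = 0.192337
SE(z) = 1/√(n−3) = 1/√112 = 0.094491
90% ⇒ z* = 1.645; margin = 1.645·0.094491 = 0.155438
CI on z-scale: (0.036899, 0.347775)
Back-transform: tanh(0.036899) = 0.036882, tanh(0.347775) = 0.334401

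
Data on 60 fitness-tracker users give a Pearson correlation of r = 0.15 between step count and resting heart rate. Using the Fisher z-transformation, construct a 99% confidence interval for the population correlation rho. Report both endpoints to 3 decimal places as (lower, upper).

(-0.188, 0.456)

Fisher z: z_r = atanh(r) = ½·ln((1+0.15)/(1−0.15)) = 0.151140
SE(z) = 1/√(n−3) = 1/√57 = 0.132453
99% ⇒ z* = 2.576; margin = 2.576·0.132453 = 0.341199
CI on z-scale: (-0.190059, 0.492339)
Back-transform: tanh(-0.190059) = -0.187803, tanh(0.492339) = 0.456071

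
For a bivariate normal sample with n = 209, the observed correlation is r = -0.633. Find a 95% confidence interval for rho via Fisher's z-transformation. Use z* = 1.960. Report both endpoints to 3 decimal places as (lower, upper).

z_r = atanh(-0.633) = -0.746406;  SE = 1/√(n−3) = 1/√206 = 0.069673
z-limits: -0.746406 ± 1.960·0.069673 = -0.746406 ± 0.136559 = [-0.882965, -0.609847]
ρ-limits: (tanh -0.882965, tanh -0.609847) = (-0.708, -0.544)

(-0.708, -0.544)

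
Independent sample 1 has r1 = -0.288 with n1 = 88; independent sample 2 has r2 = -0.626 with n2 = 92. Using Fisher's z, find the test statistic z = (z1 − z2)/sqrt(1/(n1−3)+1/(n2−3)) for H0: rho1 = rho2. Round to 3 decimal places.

Fisher z-transforms: z1 = atanh(-0.288) = -0.296384, z2 = atanh(-0.626) = -0.734811; difference d = 0.438427
Var(d) = 1/85 + 1/89 = 0.0117647 + 0.0112360 = 0.0230007
z = d/√Var(d) = 0.438427 / √0.0230007 = 0.438427 / 0.151660 = 2.891

2.891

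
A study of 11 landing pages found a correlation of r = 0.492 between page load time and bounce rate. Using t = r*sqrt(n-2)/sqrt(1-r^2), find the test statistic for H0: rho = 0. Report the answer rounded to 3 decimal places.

1 − r² = 1 − 0.242064 = 0.757936;  √(1−r²) = 0.870595
√(n−2) = √9 = 3.000000
t = r·√(n−2)/√(1−r²) = 0.492 · 3.000000 / 0.870595 = 1.695

1.695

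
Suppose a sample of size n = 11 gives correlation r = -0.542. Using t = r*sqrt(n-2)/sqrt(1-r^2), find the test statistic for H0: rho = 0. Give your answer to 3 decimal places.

t = r·√(n−2) / √(1−r²) with r = -0.542, n = 11
  = -0.542·√9 / √(1 − 0.293764)
  = -0.542·3.000000 / 0.840378
  = -1.626000 / 0.840378 = -1.935

-1.935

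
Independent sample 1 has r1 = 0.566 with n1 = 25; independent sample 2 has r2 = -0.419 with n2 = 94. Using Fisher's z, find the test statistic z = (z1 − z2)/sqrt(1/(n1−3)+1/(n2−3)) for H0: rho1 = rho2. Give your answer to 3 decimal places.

4.580

Fisher z-transforms: z1 = atanh(0.566) = 0.641618, z2 = atanh(-0.419) = -0.446478; difference d = 1.088096
Var(d) = 1/22 + 1/91 = 0.0454545 + 0.0109890 = 0.0564435
z = d/√Var(d) = 1.088096 / √0.0564435 = 1.088096 / 0.237578 = 4.580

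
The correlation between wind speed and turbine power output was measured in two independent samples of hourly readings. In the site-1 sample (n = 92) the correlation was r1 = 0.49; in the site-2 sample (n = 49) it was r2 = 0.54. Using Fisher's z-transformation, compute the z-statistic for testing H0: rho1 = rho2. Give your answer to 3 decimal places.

z1 = atanh(0.49) = 0.536060,  z2 = atanh(0.54) = 0.604156
SE = √(1/(n1−3) + 1/(n2−3)) = √(1/89 + 1/46) = √(0.0112360 + 0.0217391) = √0.0329751 = 0.181590
z = (z1 − z2)/SE = (0.536060 − 0.604156) / 0.181590 = -0.068096 / 0.181590 = -0.375

-0.375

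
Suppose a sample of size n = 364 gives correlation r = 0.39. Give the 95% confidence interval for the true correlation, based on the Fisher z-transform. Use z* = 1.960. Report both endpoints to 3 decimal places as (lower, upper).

Fisher z: z_r = atanh(r) = ½·ln((1+0.39)/(1−0.39)) = 0.411800
SE(z) = 1/√(n−3) = 1/√361 = 0.052632
95% ⇒ z* = 1.960; margin = 1.960·0.052632 = 0.103159
CI on z-scale: (0.308641, 0.514959)
Back-transform: tanh(0.308641) = 0.299200, tanh(0.514959) = 0.473800

(0.299, 0.474)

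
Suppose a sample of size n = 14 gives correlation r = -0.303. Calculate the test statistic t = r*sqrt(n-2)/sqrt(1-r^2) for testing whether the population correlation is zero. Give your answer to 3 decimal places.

1 − r² = 1 − 0.091809 = 0.908191;  √(1−r²) = 0.952991
√(n−2) = √12 = 3.464102
t = r·√(n−2)/√(1−r²) = -0.303 · 3.464102 / 0.952991 = -1.101

-1.101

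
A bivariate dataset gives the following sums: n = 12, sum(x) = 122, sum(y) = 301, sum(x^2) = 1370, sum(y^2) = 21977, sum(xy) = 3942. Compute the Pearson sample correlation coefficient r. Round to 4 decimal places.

S_xy = nΣxy − ΣxΣy = 12·3942 − 122·301 = 47304 − 36722 = 10582
S_xx = nΣx² − (Σx)² = 12·1370 − 122² = 16440 − 14884 = 1556
S_yy = nΣy² − (Σy)² = 12·21977 − 301² = 263724 − 90601 = 173123
r = S_xy / √(S_xx·S_yy) = 10582 / √(1556·173123) = 10582 / √269379388 = 10582 / 16412.7812 = 0.6447

0.6447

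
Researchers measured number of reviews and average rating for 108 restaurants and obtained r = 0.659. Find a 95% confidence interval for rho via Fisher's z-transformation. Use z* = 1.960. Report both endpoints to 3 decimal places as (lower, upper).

(0.537, 0.754)

z_r = atanh(0.659) = 0.791044;  SE = 1/√(n−3) = 1/√105 = 0.097590
z-limits: 0.791044 ± 1.960·0.097590 = 0.791044 ± 0.191276 = [0.599768, 0.982320]
ρ-limits: (tanh 0.599768, tanh 0.982320) = (0.537, 0.754)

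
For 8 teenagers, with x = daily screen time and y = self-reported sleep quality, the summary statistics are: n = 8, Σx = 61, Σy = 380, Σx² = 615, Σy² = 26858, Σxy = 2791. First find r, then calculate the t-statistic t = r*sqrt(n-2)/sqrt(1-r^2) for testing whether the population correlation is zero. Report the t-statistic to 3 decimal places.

S_xy = nΣxy − ΣxΣy = 8·2791 − 61·380 = 22328 − 23180 = -852
S_xx = nΣx² − (Σx)² = 8·615 − 61² = 4920 − 3721 = 1199
S_yy = nΣy² − (Σy)² = 8·26858 − 380² = 214864 − 144400 = 70464
r = S_xy / √(S_xx·S_yy) = -852 / √(1199·70464) = -852 / √84486336 = -852 / 9191.6449 = -0.0927
t = r·√(n−2)/√(1−r²) = -0.0927·√6 / √(1−0.008593) = -0.227068 / 0.995694 = -0.228

-0.228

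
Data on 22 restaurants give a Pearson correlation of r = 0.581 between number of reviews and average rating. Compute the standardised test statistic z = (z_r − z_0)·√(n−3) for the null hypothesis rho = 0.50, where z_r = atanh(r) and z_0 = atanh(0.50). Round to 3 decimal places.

z_r = atanh(0.581) = 0.663971,  z_0 = atanh(0.50) = 0.549306
SE = 1/√(n−3) = 1/√19 = 0.229416
z = (z_r − z_0)/SE = (0.663971 − 0.549306) / 0.229416 = 0.114665 / 0.229416 = 0.500

0.500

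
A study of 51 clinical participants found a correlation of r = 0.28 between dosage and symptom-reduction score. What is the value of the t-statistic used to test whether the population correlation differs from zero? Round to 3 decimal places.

2.042

t = r·√(n−2) / √(1−r²) with r = 0.28, n = 51
  = 0.28·√49 / √(1 − 0.0784)
  = 0.28·7.000000 / 0.960000
  = 1.960000 / 0.960000 = 2.042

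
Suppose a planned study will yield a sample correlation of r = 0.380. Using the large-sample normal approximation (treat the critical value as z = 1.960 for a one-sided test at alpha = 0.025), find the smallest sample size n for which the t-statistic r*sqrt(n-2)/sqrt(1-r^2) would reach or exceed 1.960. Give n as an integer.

25

r√(n−2)/√(1−r²) ≥ 1.960  ⇔  n−2 ≥ (1.960)²·(1−r²)/r²
(1−r²)/r² = (1−0.144400)/0.144400 = 5.9252
n ≥ 2 + 3.8416·5.9252 = 2 + 22.7622 = 24.7622
⌈24.7622⌉ = 25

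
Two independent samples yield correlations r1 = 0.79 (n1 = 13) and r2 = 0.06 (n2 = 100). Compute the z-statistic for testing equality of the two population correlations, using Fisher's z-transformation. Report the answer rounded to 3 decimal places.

3.045

Fisher z-transforms: z1 = atanh(0.79) = 1.071432, z2 = atanh(0.06) = 0.060072; difference d = 1.011360
Var(d) = 1/10 + 1/97 = 0.1000000 + 0.0103093 = 0.1103093
z = d/√Var(d) = 1.011360 / √0.1103093 = 1.011360 / 0.332128 = 3.045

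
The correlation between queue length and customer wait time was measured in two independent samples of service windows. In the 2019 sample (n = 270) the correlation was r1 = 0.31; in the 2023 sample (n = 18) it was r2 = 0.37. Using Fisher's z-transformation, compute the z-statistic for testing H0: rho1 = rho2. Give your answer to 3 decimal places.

-0.256

z1 = atanh(0.31) = 0.320545,  z2 = atanh(0.37) = 0.388423
SE = √(1/(n1−3) + 1/(n2−3)) = √(1/267 + 1/15) = √(0.0037453 + 0.0666667) = √0.0704120 = 0.265353
z = (z1 − z2)/SE = (0.320545 − 0.388423) / 0.265353 = -0.067878 / 0.265353 = -0.256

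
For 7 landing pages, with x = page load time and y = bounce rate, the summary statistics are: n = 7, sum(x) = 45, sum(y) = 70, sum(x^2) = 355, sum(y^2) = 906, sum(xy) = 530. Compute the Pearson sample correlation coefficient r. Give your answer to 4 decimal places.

S_xy = nΣxy − ΣxΣy = 7·530 − 45·70 = 3710 − 3150 = 560
S_xx = nΣx² − (Σx)² = 7·355 − 45² = 2485 − 2025 = 460
S_yy = nΣy² − (Σy)² = 7·906 − 70² = 6342 − 4900 = 1442
r = S_xy / √(S_xx·S_yy) = 560 / √(460·1442) = 560 / √663320 = 560 / 814.4446 = 0.6876

0.6876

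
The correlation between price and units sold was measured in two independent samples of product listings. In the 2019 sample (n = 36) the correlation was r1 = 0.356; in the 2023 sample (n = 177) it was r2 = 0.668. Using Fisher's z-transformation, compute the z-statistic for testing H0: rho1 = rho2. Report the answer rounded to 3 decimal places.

-2.290

Fisher z-transforms: z1 = atanh(0.356) = 0.372298, z2 = atanh(0.668) = 0.807123; difference d = -0.434825
Var(d) = 1/33 + 1/174 = 0.0303030 + 0.0057471 = 0.0360501
z = d/√Var(d) = -0.434825 / √0.0360501 = -0.434825 / 0.189869 = -2.290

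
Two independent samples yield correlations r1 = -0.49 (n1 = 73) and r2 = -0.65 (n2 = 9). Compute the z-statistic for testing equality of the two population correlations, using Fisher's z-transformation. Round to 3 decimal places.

0.562

Fisher z-transforms: z1 = atanh(-0.49) = -0.536060, z2 = atanh(-0.65) = -0.775299; difference d = 0.239239
Var(d) = 1/70 + 1/6 = 0.0142857 + 0.1666667 = 0.1809524
z = d/√Var(d) = 0.239239 / √0.1809524 = 0.239239 / 0.425385 = 0.562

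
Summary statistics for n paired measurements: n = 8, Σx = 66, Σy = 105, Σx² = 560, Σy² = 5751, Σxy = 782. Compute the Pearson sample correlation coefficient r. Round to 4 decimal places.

S_xy = nΣxy − ΣxΣy = 8·782 − 66·105 = 6256 − 6930 = -674
S_xx = nΣx² − (Σx)² = 8·560 − 66² = 4480 − 4356 = 124
S_yy = nΣy² − (Σy)² = 8·5751 − 105² = 46008 − 11025 = 34983
r = S_xy / √(S_xx·S_yy) = -674 / √(124·34983) = -674 / √4337892 = -674 / 2082.7607 = -0.3236

-0.3236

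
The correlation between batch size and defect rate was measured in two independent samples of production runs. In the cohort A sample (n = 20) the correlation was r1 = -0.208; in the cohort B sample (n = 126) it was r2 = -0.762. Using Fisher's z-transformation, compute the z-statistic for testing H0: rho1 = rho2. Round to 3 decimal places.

3.053

z1 = atanh(-0.208) = -0.211080,  z2 = atanh(-0.762) = -1.000967
SE = √(1/(n1−3) + 1/(n2−3)) = √(1/17 + 1/123) = √(0.0588235 + 0.0081301) = √0.0669536 = 0.258754
z = (z1 − z2)/SE = (-0.211080 − (-1.000967)) / 0.258754 = 0.789887 / 0.258754 = 3.053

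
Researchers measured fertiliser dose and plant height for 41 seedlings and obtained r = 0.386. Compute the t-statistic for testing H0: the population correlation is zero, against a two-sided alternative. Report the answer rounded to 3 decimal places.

t = r·√(n−2) / √(1−r²) with r = 0.386, n = 41
  = 0.386·√39 / √(1 − 0.148996)
  = 0.386·6.244998 / 0.922499
  = 2.410569 / 0.922499 = 2.613

2.613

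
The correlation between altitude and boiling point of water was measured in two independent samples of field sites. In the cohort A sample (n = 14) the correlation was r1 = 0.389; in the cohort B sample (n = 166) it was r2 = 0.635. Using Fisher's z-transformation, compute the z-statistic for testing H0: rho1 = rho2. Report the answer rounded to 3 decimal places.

-1.089

Fisher z-transforms: z1 = atanh(0.389) = 0.410621, z2 = atanh(0.635) = 0.749750; difference d = -0.339129
Var(d) = 1/11 + 1/163 = 0.0909091 + 0.0061350 = 0.0970441
z = d/√Var(d) = -0.339129 / √0.0970441 = -0.339129 / 0.311519 = -1.089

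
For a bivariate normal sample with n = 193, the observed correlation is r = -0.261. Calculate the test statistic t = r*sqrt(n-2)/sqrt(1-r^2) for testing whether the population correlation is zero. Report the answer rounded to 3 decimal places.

-3.737

t = r·√(n−2) / √(1−r²) with r = -0.261, n = 193
  = -0.261·√191 / √(1 − 0.068121)
  = -0.261·13.820275 / 0.965339
  = -3.607092 / 0.965339 = -3.737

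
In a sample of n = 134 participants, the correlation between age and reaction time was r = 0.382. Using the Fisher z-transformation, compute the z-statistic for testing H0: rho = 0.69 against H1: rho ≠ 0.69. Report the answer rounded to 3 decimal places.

Fisher z: atanh(0.382) = 0.402399, atanh(0.69) = 0.847956
z = (z_r − z_0)·√(n−3) = (0.402399 − 0.847956)·√131 = -0.445557 · 11.445523 = -5.100

-5.100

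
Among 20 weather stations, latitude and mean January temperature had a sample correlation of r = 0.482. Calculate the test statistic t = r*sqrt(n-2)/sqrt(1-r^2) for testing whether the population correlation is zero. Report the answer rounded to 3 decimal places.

t = r·√(n−2) / √(1−r²) with r = 0.482, n = 20
  = 0.482·√18 / √(1 − 0.232324)
  = 0.482·4.242641 / 0.876171
  = 2.044953 / 0.876171 = 2.334

2.334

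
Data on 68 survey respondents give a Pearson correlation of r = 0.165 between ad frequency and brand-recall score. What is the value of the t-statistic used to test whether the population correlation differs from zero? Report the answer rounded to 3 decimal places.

1 − r² = 1 − 0.027225 = 0.972775;  √(1−r²) = 0.986294
√(n−2) = √66 = 8.124038
t = r·√(n−2)/√(1−r²) = 0.165 · 8.124038 / 0.986294 = 1.359

1.359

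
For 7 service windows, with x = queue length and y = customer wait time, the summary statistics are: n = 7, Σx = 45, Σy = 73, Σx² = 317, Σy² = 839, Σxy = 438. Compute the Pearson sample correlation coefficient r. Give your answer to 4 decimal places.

-0.6741

S_xy = nΣxy − ΣxΣy = 7·438 − 45·73 = 3066 − 3285 = -219
S_xx = nΣx² − (Σx)² = 7·317 − 45² = 2219 − 2025 = 194
S_yy = nΣy² − (Σy)² = 7·839 − 73² = 5873 − 5329 = 544
r = S_xy / √(S_xx·S_yy) = -219 / √(194·544) = -219 / √105536 = -219 / 324.8630 = -0.6741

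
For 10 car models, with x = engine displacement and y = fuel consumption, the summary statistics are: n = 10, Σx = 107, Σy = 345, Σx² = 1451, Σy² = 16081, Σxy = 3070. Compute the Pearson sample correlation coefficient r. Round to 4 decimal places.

Numerator: nΣxy − (Σx)(Σy) = 10·3070 − (107)(345) = -6215
Denominator: √[(nΣx²−(Σx)²)(nΣy²−(Σy)²)]
  nΣx²−(Σx)² = 10·1451 − 11449 = 3061;  nΣy²−(Σy)² = 10·16081 − 119025 = 41785
  √(3061·41785) = √127903885 = 11309.4600
r = -6215 / 11309.4600 = -0.5495

-0.5495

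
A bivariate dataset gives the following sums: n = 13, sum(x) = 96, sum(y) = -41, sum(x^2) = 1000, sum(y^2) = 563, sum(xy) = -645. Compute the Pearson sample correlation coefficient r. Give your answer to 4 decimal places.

Numerator: nΣxy − (Σx)(Σy) = 13·(-645) − (96)(-41) = -4449
Denominator: √[(nΣx²−(Σx)²)(nΣy²−(Σy)²)]
  nΣx²−(Σx)² = 13·1000 − 9216 = 3784;  nΣy²−(Σy)² = 13·563 − 1681 = 5638
  √(3784·5638) = √21334192 = 4618.8951
r = -4449 / 4618.8951 = -0.9632

-0.9632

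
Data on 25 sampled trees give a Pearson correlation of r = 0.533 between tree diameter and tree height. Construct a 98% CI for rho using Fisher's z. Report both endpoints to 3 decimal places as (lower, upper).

(0.098, 0.797)

Fisher z: z_r = atanh(r) = ½·ln((1+0.533)/(1−0.533)) = 0.594326
SE(z) = 1/√(n−3) = 1/√22 = 0.213201
98% ⇒ z* = 2.326; margin = 2.326·0.213201 = 0.495906
CI on z-scale: (0.098420, 1.090232)
Back-transform: tanh(0.098420) = 0.098103, tanh(1.090232) = 0.796963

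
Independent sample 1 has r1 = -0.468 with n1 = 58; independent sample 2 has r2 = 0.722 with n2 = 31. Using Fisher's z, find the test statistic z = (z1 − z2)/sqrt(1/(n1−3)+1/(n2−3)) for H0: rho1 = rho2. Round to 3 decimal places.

z1 = atanh(-0.468) = -0.507506,  z2 = atanh(0.722) = 0.911810
SE = √(1/(n1−3) + 1/(n2−3)) = √(1/55 + 1/28) = √(0.0181818 + 0.0357143) = √0.0538961 = 0.232155
z = (z1 − z2)/SE = (-0.507506 − 0.911810) / 0.232155 = -1.419316 / 0.232155 = -6.114

-6.114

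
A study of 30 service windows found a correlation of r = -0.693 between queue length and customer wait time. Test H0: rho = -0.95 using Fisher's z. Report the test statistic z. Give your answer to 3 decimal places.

Fisher z: atanh(-0.693) = -0.853705, atanh(-0.95) = -1.831781
z = (z_r − z_0)·√(n−3) = (-0.853705 − (-1.831781))·√27 = 0.978076 · 5.196152 = 5.082

5.082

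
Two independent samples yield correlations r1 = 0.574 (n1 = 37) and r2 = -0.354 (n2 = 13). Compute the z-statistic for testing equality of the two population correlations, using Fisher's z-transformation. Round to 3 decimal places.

2.845

Fisher z-transforms: z1 = atanh(0.574) = 0.653468, z2 = atanh(-0.354) = -0.370009; difference d = 1.023477
Var(d) = 1/34 + 1/10 = 0.0294118 + 0.1000000 = 0.1294118
z = d/√Var(d) = 1.023477 / √0.1294118 = 1.023477 / 0.359739 = 2.845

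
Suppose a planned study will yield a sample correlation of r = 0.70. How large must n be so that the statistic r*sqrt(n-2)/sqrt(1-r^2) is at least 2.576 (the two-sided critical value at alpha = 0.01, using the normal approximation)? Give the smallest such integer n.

9

Need r·√(n−2)/√(1−r²) ≥ 2.576
√(n−2) ≥ 2.576·√(1−0.4900) / 0.70 = 2.576·0.714143 / 0.70 = 2.6280
n−2 ≥ 6.9064  ⇒  n ≥ 8.9064
Smallest integer n = 9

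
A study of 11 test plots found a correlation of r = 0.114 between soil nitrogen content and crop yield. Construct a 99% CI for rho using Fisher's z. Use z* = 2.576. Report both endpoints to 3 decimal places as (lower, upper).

z_r = atanh(0.114) = 0.114498;  SE = 1/√(n−3) = 1/√8 = 0.353553
z-limits: 0.114498 ± 2.576·0.353553 = 0.114498 ± 0.910753 = [-0.796255, 1.025251]
ρ-limits: (tanh -0.796255, tanh 1.025251) = (-0.662, 0.772)

(-0.662, 0.772)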